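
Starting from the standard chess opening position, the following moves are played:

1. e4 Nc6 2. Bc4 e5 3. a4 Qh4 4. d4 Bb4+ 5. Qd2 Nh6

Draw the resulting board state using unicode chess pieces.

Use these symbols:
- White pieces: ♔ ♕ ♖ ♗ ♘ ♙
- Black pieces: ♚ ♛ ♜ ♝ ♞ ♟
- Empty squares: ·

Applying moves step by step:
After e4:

♜ ♞ ♝ ♛ ♚ ♝ ♞ ♜
♟ ♟ ♟ ♟ ♟ ♟ ♟ ♟
· · · · · · · ·
· · · · · · · ·
· · · · ♙ · · ·
· · · · · · · ·
♙ ♙ ♙ ♙ · ♙ ♙ ♙
♖ ♘ ♗ ♕ ♔ ♗ ♘ ♖


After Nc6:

♜ · ♝ ♛ ♚ ♝ ♞ ♜
♟ ♟ ♟ ♟ ♟ ♟ ♟ ♟
· · ♞ · · · · ·
· · · · · · · ·
· · · · ♙ · · ·
· · · · · · · ·
♙ ♙ ♙ ♙ · ♙ ♙ ♙
♖ ♘ ♗ ♕ ♔ ♗ ♘ ♖


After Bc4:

♜ · ♝ ♛ ♚ ♝ ♞ ♜
♟ ♟ ♟ ♟ ♟ ♟ ♟ ♟
· · ♞ · · · · ·
· · · · · · · ·
· · ♗ · ♙ · · ·
· · · · · · · ·
♙ ♙ ♙ ♙ · ♙ ♙ ♙
♖ ♘ ♗ ♕ ♔ · ♘ ♖


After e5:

♜ · ♝ ♛ ♚ ♝ ♞ ♜
♟ ♟ ♟ ♟ · ♟ ♟ ♟
· · ♞ · · · · ·
· · · · ♟ · · ·
· · ♗ · ♙ · · ·
· · · · · · · ·
♙ ♙ ♙ ♙ · ♙ ♙ ♙
♖ ♘ ♗ ♕ ♔ · ♘ ♖


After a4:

♜ · ♝ ♛ ♚ ♝ ♞ ♜
♟ ♟ ♟ ♟ · ♟ ♟ ♟
· · ♞ · · · · ·
· · · · ♟ · · ·
♙ · ♗ · ♙ · · ·
· · · · · · · ·
· ♙ ♙ ♙ · ♙ ♙ ♙
♖ ♘ ♗ ♕ ♔ · ♘ ♖


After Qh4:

♜ · ♝ · ♚ ♝ ♞ ♜
♟ ♟ ♟ ♟ · ♟ ♟ ♟
· · ♞ · · · · ·
· · · · ♟ · · ·
♙ · ♗ · ♙ · · ♛
· · · · · · · ·
· ♙ ♙ ♙ · ♙ ♙ ♙
♖ ♘ ♗ ♕ ♔ · ♘ ♖


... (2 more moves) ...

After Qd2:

♜ · ♝ · ♚ · ♞ ♜
♟ ♟ ♟ ♟ · ♟ ♟ ♟
· · ♞ · · · · ·
· · · · ♟ · · ·
♙ ♝ ♗ ♙ ♙ · · ♛
· · · · · · · ·
· ♙ ♙ ♕ · ♙ ♙ ♙
♖ ♘ ♗ · ♔ · ♘ ♖


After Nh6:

♜ · ♝ · ♚ · · ♜
♟ ♟ ♟ ♟ · ♟ ♟ ♟
· · ♞ · · · · ♞
· · · · ♟ · · ·
♙ ♝ ♗ ♙ ♙ · · ♛
· · · · · · · ·
· ♙ ♙ ♕ · ♙ ♙ ♙
♖ ♘ ♗ · ♔ · ♘ ♖



  a b c d e f g h
  ─────────────────
8│♜ · ♝ · ♚ · · ♜│8
7│♟ ♟ ♟ ♟ · ♟ ♟ ♟│7
6│· · ♞ · · · · ♞│6
5│· · · · ♟ · · ·│5
4│♙ ♝ ♗ ♙ ♙ · · ♛│4
3│· · · · · · · ·│3
2│· ♙ ♙ ♕ · ♙ ♙ ♙│2
1│♖ ♘ ♗ · ♔ · ♘ ♖│1
  ─────────────────
  a b c d e f g h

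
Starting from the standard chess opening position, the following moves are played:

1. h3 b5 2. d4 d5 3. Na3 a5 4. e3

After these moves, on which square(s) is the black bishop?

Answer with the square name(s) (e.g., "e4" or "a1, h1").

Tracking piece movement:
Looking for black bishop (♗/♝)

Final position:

  a b c d e f g h
  ─────────────────
8│♜ ♞ ♝ ♛ ♚ ♝ ♞ ♜│8
7│· · ♟ · ♟ ♟ ♟ ♟│7
6│· · · · · · · ·│6
5│♟ ♟ · ♟ · · · ·│5
4│· · · ♙ · · · ·│4
3│♘ · · · ♙ · · ♙│3
2│♙ ♙ ♙ · · ♙ ♙ ·│2
1│♖ · ♗ ♕ ♔ ♗ ♘ ♖│1
  ─────────────────
  a b c d e f g h


c8, f8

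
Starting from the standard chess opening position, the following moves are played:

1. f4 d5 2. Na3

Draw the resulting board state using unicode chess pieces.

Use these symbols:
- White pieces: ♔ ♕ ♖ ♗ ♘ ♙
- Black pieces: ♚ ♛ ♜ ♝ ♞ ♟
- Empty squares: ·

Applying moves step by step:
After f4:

♜ ♞ ♝ ♛ ♚ ♝ ♞ ♜
♟ ♟ ♟ ♟ ♟ ♟ ♟ ♟
· · · · · · · ·
· · · · · · · ·
· · · · · ♙ · ·
· · · · · · · ·
♙ ♙ ♙ ♙ ♙ · ♙ ♙
♖ ♘ ♗ ♕ ♔ ♗ ♘ ♖


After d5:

♜ ♞ ♝ ♛ ♚ ♝ ♞ ♜
♟ ♟ ♟ · ♟ ♟ ♟ ♟
· · · · · · · ·
· · · ♟ · · · ·
· · · · · ♙ · ·
· · · · · · · ·
♙ ♙ ♙ ♙ ♙ · ♙ ♙
♖ ♘ ♗ ♕ ♔ ♗ ♘ ♖


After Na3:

♜ ♞ ♝ ♛ ♚ ♝ ♞ ♜
♟ ♟ ♟ · ♟ ♟ ♟ ♟
· · · · · · · ·
· · · ♟ · · · ·
· · · · · ♙ · ·
♘ · · · · · · ·
♙ ♙ ♙ ♙ ♙ · ♙ ♙
♖ · ♗ ♕ ♔ ♗ ♘ ♖



  a b c d e f g h
  ─────────────────
8│♜ ♞ ♝ ♛ ♚ ♝ ♞ ♜│8
7│♟ ♟ ♟ · ♟ ♟ ♟ ♟│7
6│· · · · · · · ·│6
5│· · · ♟ · · · ·│5
4│· · · · · ♙ · ·│4
3│♘ · · · · · · ·│3
2│♙ ♙ ♙ ♙ ♙ · ♙ ♙│2
1│♖ · ♗ ♕ ♔ ♗ ♘ ♖│1
  ─────────────────
  a b c d e f g h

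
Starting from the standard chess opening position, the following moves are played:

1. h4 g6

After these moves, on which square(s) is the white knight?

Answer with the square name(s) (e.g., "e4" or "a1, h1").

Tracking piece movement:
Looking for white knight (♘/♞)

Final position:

  a b c d e f g h
  ─────────────────
8│♜ ♞ ♝ ♛ ♚ ♝ ♞ ♜│8
7│♟ ♟ ♟ ♟ ♟ ♟ · ♟│7
6│· · · · · · ♟ ·│6
5│· · · · · · · ·│5
4│· · · · · · · ♙│4
3│· · · · · · · ·│3
2│♙ ♙ ♙ ♙ ♙ ♙ ♙ ·│2
1│♖ ♘ ♗ ♕ ♔ ♗ ♘ ♖│1
  ─────────────────
  a b c d e f g h


b1, g1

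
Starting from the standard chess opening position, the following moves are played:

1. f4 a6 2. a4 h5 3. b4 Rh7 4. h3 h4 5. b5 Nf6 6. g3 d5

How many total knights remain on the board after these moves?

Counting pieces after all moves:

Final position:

  a b c d e f g h
  ─────────────────
8│♜ ♞ ♝ ♛ ♚ ♝ · ·│8
7│· ♟ ♟ · ♟ ♟ ♟ ♜│7
6│♟ · · · · ♞ · ·│6
5│· ♙ · ♟ · · · ·│5
4│♙ · · · · ♙ · ♟│4
3│· · · · · · ♙ ♙│3
2│· · ♙ ♙ ♙ · · ·│2
1│♖ ♘ ♗ ♕ ♔ ♗ ♘ ♖│1
  ─────────────────
  a b c d e f g h


4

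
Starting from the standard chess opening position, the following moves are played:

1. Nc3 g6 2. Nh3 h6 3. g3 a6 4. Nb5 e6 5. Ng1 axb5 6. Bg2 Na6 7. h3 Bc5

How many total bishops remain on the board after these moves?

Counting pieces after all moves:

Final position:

  a b c d e f g h
  ─────────────────
8│♜ · ♝ ♛ ♚ · ♞ ♜│8
7│· ♟ ♟ ♟ · ♟ · ·│7
6│♞ · · · ♟ · ♟ ♟│6
5│· ♟ ♝ · · · · ·│5
4│· · · · · · · ·│4
3│· · · · · · ♙ ♙│3
2│♙ ♙ ♙ ♙ ♙ ♙ ♗ ·│2
1│♖ · ♗ ♕ ♔ · ♘ ♖│1
  ─────────────────
  a b c d e f g h


4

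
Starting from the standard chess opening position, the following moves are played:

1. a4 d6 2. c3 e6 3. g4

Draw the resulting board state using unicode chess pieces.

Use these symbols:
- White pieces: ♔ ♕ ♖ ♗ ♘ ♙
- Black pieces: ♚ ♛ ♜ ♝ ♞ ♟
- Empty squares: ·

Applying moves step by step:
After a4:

♜ ♞ ♝ ♛ ♚ ♝ ♞ ♜
♟ ♟ ♟ ♟ ♟ ♟ ♟ ♟
· · · · · · · ·
· · · · · · · ·
♙ · · · · · · ·
· · · · · · · ·
· ♙ ♙ ♙ ♙ ♙ ♙ ♙
♖ ♘ ♗ ♕ ♔ ♗ ♘ ♖


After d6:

♜ ♞ ♝ ♛ ♚ ♝ ♞ ♜
♟ ♟ ♟ · ♟ ♟ ♟ ♟
· · · ♟ · · · ·
· · · · · · · ·
♙ · · · · · · ·
· · · · · · · ·
· ♙ ♙ ♙ ♙ ♙ ♙ ♙
♖ ♘ ♗ ♕ ♔ ♗ ♘ ♖


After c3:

♜ ♞ ♝ ♛ ♚ ♝ ♞ ♜
♟ ♟ ♟ · ♟ ♟ ♟ ♟
· · · ♟ · · · ·
· · · · · · · ·
♙ · · · · · · ·
· · ♙ · · · · ·
· ♙ · ♙ ♙ ♙ ♙ ♙
♖ ♘ ♗ ♕ ♔ ♗ ♘ ♖


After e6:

♜ ♞ ♝ ♛ ♚ ♝ ♞ ♜
♟ ♟ ♟ · · ♟ ♟ ♟
· · · ♟ ♟ · · ·
· · · · · · · ·
♙ · · · · · · ·
· · ♙ · · · · ·
· ♙ · ♙ ♙ ♙ ♙ ♙
♖ ♘ ♗ ♕ ♔ ♗ ♘ ♖


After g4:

♜ ♞ ♝ ♛ ♚ ♝ ♞ ♜
♟ ♟ ♟ · · ♟ ♟ ♟
· · · ♟ ♟ · · ·
· · · · · · · ·
♙ · · · · · ♙ ·
· · ♙ · · · · ·
· ♙ · ♙ ♙ ♙ · ♙
♖ ♘ ♗ ♕ ♔ ♗ ♘ ♖



  a b c d e f g h
  ─────────────────
8│♜ ♞ ♝ ♛ ♚ ♝ ♞ ♜│8
7│♟ ♟ ♟ · · ♟ ♟ ♟│7
6│· · · ♟ ♟ · · ·│6
5│· · · · · · · ·│5
4│♙ · · · · · ♙ ·│4
3│· · ♙ · · · · ·│3
2│· ♙ · ♙ ♙ ♙ · ♙│2
1│♖ ♘ ♗ ♕ ♔ ♗ ♘ ♖│1
  ─────────────────
  a b c d e f g h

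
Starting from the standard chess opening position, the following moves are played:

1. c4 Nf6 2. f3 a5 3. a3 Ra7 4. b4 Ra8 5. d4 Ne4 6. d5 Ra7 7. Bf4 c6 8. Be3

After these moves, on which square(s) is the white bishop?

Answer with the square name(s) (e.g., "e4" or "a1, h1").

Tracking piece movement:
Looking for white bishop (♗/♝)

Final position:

  a b c d e f g h
  ─────────────────
8│· ♞ ♝ ♛ ♚ ♝ · ♜│8
7│♜ ♟ · ♟ ♟ ♟ ♟ ♟│7
6│· · ♟ · · · · ·│6
5│♟ · · ♙ · · · ·│5
4│· ♙ ♙ · ♞ · · ·│4
3│♙ · · · ♗ ♙ · ·│3
2│· · · · ♙ · ♙ ♙│2
1│♖ ♘ · ♕ ♔ ♗ ♘ ♖│1
  ─────────────────
  a b c d e f g h


e3, f1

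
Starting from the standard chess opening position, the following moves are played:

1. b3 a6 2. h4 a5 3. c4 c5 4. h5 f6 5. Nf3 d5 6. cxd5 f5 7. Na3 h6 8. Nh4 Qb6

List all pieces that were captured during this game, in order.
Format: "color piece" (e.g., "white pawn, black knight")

Tracking captures:
  cxd5: captured black pawn

black pawn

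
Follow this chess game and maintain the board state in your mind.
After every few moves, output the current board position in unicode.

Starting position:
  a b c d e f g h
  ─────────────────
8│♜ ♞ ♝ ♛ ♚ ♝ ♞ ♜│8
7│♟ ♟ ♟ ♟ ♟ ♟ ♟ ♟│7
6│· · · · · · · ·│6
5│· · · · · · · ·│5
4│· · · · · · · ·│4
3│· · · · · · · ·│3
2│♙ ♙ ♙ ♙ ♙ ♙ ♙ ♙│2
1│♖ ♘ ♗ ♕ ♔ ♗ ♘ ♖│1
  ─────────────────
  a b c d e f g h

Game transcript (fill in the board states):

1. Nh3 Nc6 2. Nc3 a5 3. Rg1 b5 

  a b c d e f g h
  ─────────────────
8│♜ · ♝ ♛ ♚ ♝ ♞ ♜│8
7│· · ♟ ♟ ♟ ♟ ♟ ♟│7
6│· · ♞ · · · · ·│6
5│♟ ♟ · · · · · ·│5
4│· · · · · · · ·│4
3│· · ♘ · · · · ♘│3
2│♙ ♙ ♙ ♙ ♙ ♙ ♙ ♙│2
1│♖ · ♗ ♕ ♔ ♗ ♖ ·│1
  ─────────────────
  a b c d e f g h

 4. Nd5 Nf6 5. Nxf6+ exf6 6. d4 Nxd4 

  a b c d e f g h
  ─────────────────
8│♜ · ♝ ♛ ♚ ♝ · ♜│8
7│· · ♟ ♟ · ♟ ♟ ♟│7
6│· · · · · ♟ · ·│6
5│♟ ♟ · · · · · ·│5
4│· · · ♞ · · · ·│4
3│· · · · · · · ♘│3
2│♙ ♙ ♙ · ♙ ♙ ♙ ♙│2
1│♖ · ♗ ♕ ♔ ♗ ♖ ·│1
  ─────────────────
  a b c d e f g h

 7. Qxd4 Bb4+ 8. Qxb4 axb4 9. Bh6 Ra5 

  a b c d e f g h
  ─────────────────
8│· · ♝ ♛ ♚ · · ♜│8
7│· · ♟ ♟ · ♟ ♟ ♟│7
6│· · · · · ♟ · ♗│6
5│♜ ♟ · · · · · ·│5
4│· ♟ · · · · · ·│4
3│· · · · · · · ♘│3
2│♙ ♙ ♙ · ♙ ♙ ♙ ♙│2
1│♖ · · · ♔ ♗ ♖ ·│1
  ─────────────────
  a b c d e f g h

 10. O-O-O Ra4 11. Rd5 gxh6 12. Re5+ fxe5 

  a b c d e f g h
  ─────────────────
8│· · ♝ ♛ ♚ · · ♜│8
7│· · ♟ ♟ · ♟ · ♟│7
6│· · · · · · · ♟│6
5│· ♟ · · ♟ · · ·│5
4│♜ ♟ · · · · · ·│4
3│· · · · · · · ♘│3
2│♙ ♙ ♙ · ♙ ♙ ♙ ♙│2
1│· · ♔ · · ♗ ♖ ·│1
  ─────────────────
  a b c d e f g h

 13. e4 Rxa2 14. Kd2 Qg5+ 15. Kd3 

  a b c d e f g h
  ─────────────────
8│· · ♝ · ♚ · · ♜│8
7│· · ♟ ♟ · ♟ · ♟│7
6│· · · · · · · ♟│6
5│· ♟ · · ♟ · ♛ ·│5
4│· ♟ · · ♙ · · ·│4
3│· · · ♔ · · · ♘│3
2│♜ ♙ ♙ · · ♙ ♙ ♙│2
1│· · · · · ♗ ♖ ·│1
  ─────────────────
  a b c d e f g h


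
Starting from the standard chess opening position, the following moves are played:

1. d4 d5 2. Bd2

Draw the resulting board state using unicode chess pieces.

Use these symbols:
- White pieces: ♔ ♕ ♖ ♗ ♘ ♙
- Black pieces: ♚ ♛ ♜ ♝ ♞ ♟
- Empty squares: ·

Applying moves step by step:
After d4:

♜ ♞ ♝ ♛ ♚ ♝ ♞ ♜
♟ ♟ ♟ ♟ ♟ ♟ ♟ ♟
· · · · · · · ·
· · · · · · · ·
· · · ♙ · · · ·
· · · · · · · ·
♙ ♙ ♙ · ♙ ♙ ♙ ♙
♖ ♘ ♗ ♕ ♔ ♗ ♘ ♖


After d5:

♜ ♞ ♝ ♛ ♚ ♝ ♞ ♜
♟ ♟ ♟ · ♟ ♟ ♟ ♟
· · · · · · · ·
· · · ♟ · · · ·
· · · ♙ · · · ·
· · · · · · · ·
♙ ♙ ♙ · ♙ ♙ ♙ ♙
♖ ♘ ♗ ♕ ♔ ♗ ♘ ♖


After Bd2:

♜ ♞ ♝ ♛ ♚ ♝ ♞ ♜
♟ ♟ ♟ · ♟ ♟ ♟ ♟
· · · · · · · ·
· · · ♟ · · · ·
· · · ♙ · · · ·
· · · · · · · ·
♙ ♙ ♙ ♗ ♙ ♙ ♙ ♙
♖ ♘ · ♕ ♔ ♗ ♘ ♖



  a b c d e f g h
  ─────────────────
8│♜ ♞ ♝ ♛ ♚ ♝ ♞ ♜│8
7│♟ ♟ ♟ · ♟ ♟ ♟ ♟│7
6│· · · · · · · ·│6
5│· · · ♟ · · · ·│5
4│· · · ♙ · · · ·│4
3│· · · · · · · ·│3
2│♙ ♙ ♙ ♗ ♙ ♙ ♙ ♙│2
1│♖ ♘ · ♕ ♔ ♗ ♘ ♖│1
  ─────────────────
  a b c d e f g h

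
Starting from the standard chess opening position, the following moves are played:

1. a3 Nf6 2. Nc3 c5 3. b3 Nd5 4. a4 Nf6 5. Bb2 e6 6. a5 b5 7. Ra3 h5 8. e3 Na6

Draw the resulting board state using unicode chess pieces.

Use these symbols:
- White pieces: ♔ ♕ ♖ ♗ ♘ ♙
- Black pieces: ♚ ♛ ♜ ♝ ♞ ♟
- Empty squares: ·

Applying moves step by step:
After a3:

♜ ♞ ♝ ♛ ♚ ♝ ♞ ♜
♟ ♟ ♟ ♟ ♟ ♟ ♟ ♟
· · · · · · · ·
· · · · · · · ·
· · · · · · · ·
♙ · · · · · · ·
· ♙ ♙ ♙ ♙ ♙ ♙ ♙
♖ ♘ ♗ ♕ ♔ ♗ ♘ ♖


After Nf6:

♜ ♞ ♝ ♛ ♚ ♝ · ♜
♟ ♟ ♟ ♟ ♟ ♟ ♟ ♟
· · · · · ♞ · ·
· · · · · · · ·
· · · · · · · ·
♙ · · · · · · ·
· ♙ ♙ ♙ ♙ ♙ ♙ ♙
♖ ♘ ♗ ♕ ♔ ♗ ♘ ♖


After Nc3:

♜ ♞ ♝ ♛ ♚ ♝ · ♜
♟ ♟ ♟ ♟ ♟ ♟ ♟ ♟
· · · · · ♞ · ·
· · · · · · · ·
· · · · · · · ·
♙ · ♘ · · · · ·
· ♙ ♙ ♙ ♙ ♙ ♙ ♙
♖ · ♗ ♕ ♔ ♗ ♘ ♖


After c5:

♜ ♞ ♝ ♛ ♚ ♝ · ♜
♟ ♟ · ♟ ♟ ♟ ♟ ♟
· · · · · ♞ · ·
· · ♟ · · · · ·
· · · · · · · ·
♙ · ♘ · · · · ·
· ♙ ♙ ♙ ♙ ♙ ♙ ♙
♖ · ♗ ♕ ♔ ♗ ♘ ♖


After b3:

♜ ♞ ♝ ♛ ♚ ♝ · ♜
♟ ♟ · ♟ ♟ ♟ ♟ ♟
· · · · · ♞ · ·
· · ♟ · · · · ·
· · · · · · · ·
♙ ♙ ♘ · · · · ·
· · ♙ ♙ ♙ ♙ ♙ ♙
♖ · ♗ ♕ ♔ ♗ ♘ ♖


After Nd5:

♜ ♞ ♝ ♛ ♚ ♝ · ♜
♟ ♟ · ♟ ♟ ♟ ♟ ♟
· · · · · · · ·
· · ♟ ♞ · · · ·
· · · · · · · ·
♙ ♙ ♘ · · · · ·
· · ♙ ♙ ♙ ♙ ♙ ♙
♖ · ♗ ♕ ♔ ♗ ♘ ♖


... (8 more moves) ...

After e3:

♜ ♞ ♝ ♛ ♚ ♝ · ♜
♟ · · ♟ · ♟ ♟ ·
· · · · ♟ ♞ · ·
♙ ♟ ♟ · · · · ♟
· · · · · · · ·
♖ ♙ ♘ · ♙ · · ·
· ♗ ♙ ♙ · ♙ ♙ ♙
· · · ♕ ♔ ♗ ♘ ♖


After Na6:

♜ · ♝ ♛ ♚ ♝ · ♜
♟ · · ♟ · ♟ ♟ ·
♞ · · · ♟ ♞ · ·
♙ ♟ ♟ · · · · ♟
· · · · · · · ·
♖ ♙ ♘ · ♙ · · ·
· ♗ ♙ ♙ · ♙ ♙ ♙
· · · ♕ ♔ ♗ ♘ ♖



  a b c d e f g h
  ─────────────────
8│♜ · ♝ ♛ ♚ ♝ · ♜│8
7│♟ · · ♟ · ♟ ♟ ·│7
6│♞ · · · ♟ ♞ · ·│6
5│♙ ♟ ♟ · · · · ♟│5
4│· · · · · · · ·│4
3│♖ ♙ ♘ · ♙ · · ·│3
2│· ♗ ♙ ♙ · ♙ ♙ ♙│2
1│· · · ♕ ♔ ♗ ♘ ♖│1
  ─────────────────
  a b c d e f g h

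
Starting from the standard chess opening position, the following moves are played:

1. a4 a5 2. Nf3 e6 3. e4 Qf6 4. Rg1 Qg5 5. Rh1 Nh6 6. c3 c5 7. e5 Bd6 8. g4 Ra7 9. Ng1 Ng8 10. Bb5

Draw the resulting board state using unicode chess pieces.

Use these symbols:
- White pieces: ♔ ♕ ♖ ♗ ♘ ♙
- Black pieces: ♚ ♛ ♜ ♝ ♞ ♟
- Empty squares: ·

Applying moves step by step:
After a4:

♜ ♞ ♝ ♛ ♚ ♝ ♞ ♜
♟ ♟ ♟ ♟ ♟ ♟ ♟ ♟
· · · · · · · ·
· · · · · · · ·
♙ · · · · · · ·
· · · · · · · ·
· ♙ ♙ ♙ ♙ ♙ ♙ ♙
♖ ♘ ♗ ♕ ♔ ♗ ♘ ♖


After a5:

♜ ♞ ♝ ♛ ♚ ♝ ♞ ♜
· ♟ ♟ ♟ ♟ ♟ ♟ ♟
· · · · · · · ·
♟ · · · · · · ·
♙ · · · · · · ·
· · · · · · · ·
· ♙ ♙ ♙ ♙ ♙ ♙ ♙
♖ ♘ ♗ ♕ ♔ ♗ ♘ ♖


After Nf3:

♜ ♞ ♝ ♛ ♚ ♝ ♞ ♜
· ♟ ♟ ♟ ♟ ♟ ♟ ♟
· · · · · · · ·
♟ · · · · · · ·
♙ · · · · · · ·
· · · · · ♘ · ·
· ♙ ♙ ♙ ♙ ♙ ♙ ♙
♖ ♘ ♗ ♕ ♔ ♗ · ♖


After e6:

♜ ♞ ♝ ♛ ♚ ♝ ♞ ♜
· ♟ ♟ ♟ · ♟ ♟ ♟
· · · · ♟ · · ·
♟ · · · · · · ·
♙ · · · · · · ·
· · · · · ♘ · ·
· ♙ ♙ ♙ ♙ ♙ ♙ ♙
♖ ♘ ♗ ♕ ♔ ♗ · ♖


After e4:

♜ ♞ ♝ ♛ ♚ ♝ ♞ ♜
· ♟ ♟ ♟ · ♟ ♟ ♟
· · · · ♟ · · ·
♟ · · · · · · ·
♙ · · · ♙ · · ·
· · · · · ♘ · ·
· ♙ ♙ ♙ · ♙ ♙ ♙
♖ ♘ ♗ ♕ ♔ ♗ · ♖


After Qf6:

♜ ♞ ♝ · ♚ ♝ ♞ ♜
· ♟ ♟ ♟ · ♟ ♟ ♟
· · · · ♟ ♛ · ·
♟ · · · · · · ·
♙ · · · ♙ · · ·
· · · · · ♘ · ·
· ♙ ♙ ♙ · ♙ ♙ ♙
♖ ♘ ♗ ♕ ♔ ♗ · ♖


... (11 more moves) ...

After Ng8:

· ♞ ♝ · ♚ · ♞ ♜
♜ ♟ · ♟ · ♟ ♟ ♟
· · · ♝ ♟ · · ·
♟ · ♟ · ♙ · ♛ ·
♙ · · · · · ♙ ·
· · ♙ · · · · ·
· ♙ · ♙ · ♙ · ♙
♖ ♘ ♗ ♕ ♔ ♗ ♘ ♖


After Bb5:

· ♞ ♝ · ♚ · ♞ ♜
♜ ♟ · ♟ · ♟ ♟ ♟
· · · ♝ ♟ · · ·
♟ ♗ ♟ · ♙ · ♛ ·
♙ · · · · · ♙ ·
· · ♙ · · · · ·
· ♙ · ♙ · ♙ · ♙
♖ ♘ ♗ ♕ ♔ · ♘ ♖



  a b c d e f g h
  ─────────────────
8│· ♞ ♝ · ♚ · ♞ ♜│8
7│♜ ♟ · ♟ · ♟ ♟ ♟│7
6│· · · ♝ ♟ · · ·│6
5│♟ ♗ ♟ · ♙ · ♛ ·│5
4│♙ · · · · · ♙ ·│4
3│· · ♙ · · · · ·│3
2│· ♙ · ♙ · ♙ · ♙│2
1│♖ ♘ ♗ ♕ ♔ · ♘ ♖│1
  ─────────────────
  a b c d e f g h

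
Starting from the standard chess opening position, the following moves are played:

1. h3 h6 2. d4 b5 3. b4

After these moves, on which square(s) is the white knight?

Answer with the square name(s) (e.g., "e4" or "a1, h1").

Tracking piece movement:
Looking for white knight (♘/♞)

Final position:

  a b c d e f g h
  ─────────────────
8│♜ ♞ ♝ ♛ ♚ ♝ ♞ ♜│8
7│♟ · ♟ ♟ ♟ ♟ ♟ ·│7
6│· · · · · · · ♟│6
5│· ♟ · · · · · ·│5
4│· ♙ · ♙ · · · ·│4
3│· · · · · · · ♙│3
2│♙ · ♙ · ♙ ♙ ♙ ·│2
1│♖ ♘ ♗ ♕ ♔ ♗ ♘ ♖│1
  ─────────────────
  a b c d e f g h


b1, g1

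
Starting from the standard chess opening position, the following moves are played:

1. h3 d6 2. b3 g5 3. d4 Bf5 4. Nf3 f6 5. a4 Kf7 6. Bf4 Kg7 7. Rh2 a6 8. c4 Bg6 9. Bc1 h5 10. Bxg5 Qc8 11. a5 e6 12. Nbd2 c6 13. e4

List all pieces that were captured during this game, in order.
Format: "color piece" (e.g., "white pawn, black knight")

Tracking captures:
  Bxg5: captured black pawn

black pawn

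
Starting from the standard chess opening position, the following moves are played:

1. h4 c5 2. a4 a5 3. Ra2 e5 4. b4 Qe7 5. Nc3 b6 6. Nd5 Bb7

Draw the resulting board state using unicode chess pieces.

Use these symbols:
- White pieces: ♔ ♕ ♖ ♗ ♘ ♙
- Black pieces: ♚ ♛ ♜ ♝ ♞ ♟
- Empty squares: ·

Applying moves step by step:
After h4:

♜ ♞ ♝ ♛ ♚ ♝ ♞ ♜
♟ ♟ ♟ ♟ ♟ ♟ ♟ ♟
· · · · · · · ·
· · · · · · · ·
· · · · · · · ♙
· · · · · · · ·
♙ ♙ ♙ ♙ ♙ ♙ ♙ ·
♖ ♘ ♗ ♕ ♔ ♗ ♘ ♖


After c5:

♜ ♞ ♝ ♛ ♚ ♝ ♞ ♜
♟ ♟ · ♟ ♟ ♟ ♟ ♟
· · · · · · · ·
· · ♟ · · · · ·
· · · · · · · ♙
· · · · · · · ·
♙ ♙ ♙ ♙ ♙ ♙ ♙ ·
♖ ♘ ♗ ♕ ♔ ♗ ♘ ♖


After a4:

♜ ♞ ♝ ♛ ♚ ♝ ♞ ♜
♟ ♟ · ♟ ♟ ♟ ♟ ♟
· · · · · · · ·
· · ♟ · · · · ·
♙ · · · · · · ♙
· · · · · · · ·
· ♙ ♙ ♙ ♙ ♙ ♙ ·
♖ ♘ ♗ ♕ ♔ ♗ ♘ ♖


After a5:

♜ ♞ ♝ ♛ ♚ ♝ ♞ ♜
· ♟ · ♟ ♟ ♟ ♟ ♟
· · · · · · · ·
♟ · ♟ · · · · ·
♙ · · · · · · ♙
· · · · · · · ·
· ♙ ♙ ♙ ♙ ♙ ♙ ·
♖ ♘ ♗ ♕ ♔ ♗ ♘ ♖


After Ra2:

♜ ♞ ♝ ♛ ♚ ♝ ♞ ♜
· ♟ · ♟ ♟ ♟ ♟ ♟
· · · · · · · ·
♟ · ♟ · · · · ·
♙ · · · · · · ♙
· · · · · · · ·
♖ ♙ ♙ ♙ ♙ ♙ ♙ ·
· ♘ ♗ ♕ ♔ ♗ ♘ ♖


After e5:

♜ ♞ ♝ ♛ ♚ ♝ ♞ ♜
· ♟ · ♟ · ♟ ♟ ♟
· · · · · · · ·
♟ · ♟ · ♟ · · ·
♙ · · · · · · ♙
· · · · · · · ·
♖ ♙ ♙ ♙ ♙ ♙ ♙ ·
· ♘ ♗ ♕ ♔ ♗ ♘ ♖


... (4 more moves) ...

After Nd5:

♜ ♞ ♝ · ♚ ♝ ♞ ♜
· · · ♟ ♛ ♟ ♟ ♟
· ♟ · · · · · ·
♟ · ♟ ♘ ♟ · · ·
♙ ♙ · · · · · ♙
· · · · · · · ·
♖ · ♙ ♙ ♙ ♙ ♙ ·
· · ♗ ♕ ♔ ♗ ♘ ♖


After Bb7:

♜ ♞ · · ♚ ♝ ♞ ♜
· ♝ · ♟ ♛ ♟ ♟ ♟
· ♟ · · · · · ·
♟ · ♟ ♘ ♟ · · ·
♙ ♙ · · · · · ♙
· · · · · · · ·
♖ · ♙ ♙ ♙ ♙ ♙ ·
· · ♗ ♕ ♔ ♗ ♘ ♖



  a b c d e f g h
  ─────────────────
8│♜ ♞ · · ♚ ♝ ♞ ♜│8
7│· ♝ · ♟ ♛ ♟ ♟ ♟│7
6│· ♟ · · · · · ·│6
5│♟ · ♟ ♘ ♟ · · ·│5
4│♙ ♙ · · · · · ♙│4
3│· · · · · · · ·│3
2│♖ · ♙ ♙ ♙ ♙ ♙ ·│2
1│· · ♗ ♕ ♔ ♗ ♘ ♖│1
  ─────────────────
  a b c d e f g h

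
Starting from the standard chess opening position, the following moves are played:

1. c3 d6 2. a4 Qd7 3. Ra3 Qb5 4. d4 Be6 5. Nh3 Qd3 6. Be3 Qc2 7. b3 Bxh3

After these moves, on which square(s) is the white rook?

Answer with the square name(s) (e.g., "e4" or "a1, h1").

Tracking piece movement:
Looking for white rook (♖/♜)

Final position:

  a b c d e f g h
  ─────────────────
8│♜ ♞ · · ♚ ♝ ♞ ♜│8
7│♟ ♟ ♟ · ♟ ♟ ♟ ♟│7
6│· · · ♟ · · · ·│6
5│· · · · · · · ·│5
4│♙ · · ♙ · · · ·│4
3│♖ ♙ ♙ · ♗ · · ♝│3
2│· · ♛ · ♙ ♙ ♙ ♙│2
1│· ♘ · ♕ ♔ ♗ · ♖│1
  ─────────────────
  a b c d e f g h


a3, h1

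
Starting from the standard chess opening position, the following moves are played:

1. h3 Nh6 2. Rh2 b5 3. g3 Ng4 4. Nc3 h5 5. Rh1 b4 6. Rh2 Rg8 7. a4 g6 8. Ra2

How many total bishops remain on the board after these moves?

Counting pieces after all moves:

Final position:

  a b c d e f g h
  ─────────────────
8│♜ ♞ ♝ ♛ ♚ ♝ ♜ ·│8
7│♟ · ♟ ♟ ♟ ♟ · ·│7
6│· · · · · · ♟ ·│6
5│· · · · · · · ♟│5
4│♙ ♟ · · · · ♞ ·│4
3│· · ♘ · · · ♙ ♙│3
2│♖ ♙ ♙ ♙ ♙ ♙ · ♖│2
1│· · ♗ ♕ ♔ ♗ ♘ ·│1
  ─────────────────
  a b c d e f g h


4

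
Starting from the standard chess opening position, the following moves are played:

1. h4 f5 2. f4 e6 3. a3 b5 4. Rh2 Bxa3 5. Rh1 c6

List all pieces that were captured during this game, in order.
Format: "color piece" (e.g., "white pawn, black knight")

Tracking captures:
  Bxa3: captured white pawn

white pawn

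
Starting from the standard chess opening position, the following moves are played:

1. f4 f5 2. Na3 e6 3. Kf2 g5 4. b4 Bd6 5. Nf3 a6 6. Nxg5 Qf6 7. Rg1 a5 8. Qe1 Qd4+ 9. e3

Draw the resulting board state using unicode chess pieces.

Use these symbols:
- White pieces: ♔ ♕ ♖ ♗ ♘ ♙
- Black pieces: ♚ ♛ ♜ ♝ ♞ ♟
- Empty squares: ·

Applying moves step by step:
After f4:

♜ ♞ ♝ ♛ ♚ ♝ ♞ ♜
♟ ♟ ♟ ♟ ♟ ♟ ♟ ♟
· · · · · · · ·
· · · · · · · ·
· · · · · ♙ · ·
· · · · · · · ·
♙ ♙ ♙ ♙ ♙ · ♙ ♙
♖ ♘ ♗ ♕ ♔ ♗ ♘ ♖


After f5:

♜ ♞ ♝ ♛ ♚ ♝ ♞ ♜
♟ ♟ ♟ ♟ ♟ · ♟ ♟
· · · · · · · ·
· · · · · ♟ · ·
· · · · · ♙ · ·
· · · · · · · ·
♙ ♙ ♙ ♙ ♙ · ♙ ♙
♖ ♘ ♗ ♕ ♔ ♗ ♘ ♖


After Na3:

♜ ♞ ♝ ♛ ♚ ♝ ♞ ♜
♟ ♟ ♟ ♟ ♟ · ♟ ♟
· · · · · · · ·
· · · · · ♟ · ·
· · · · · ♙ · ·
♘ · · · · · · ·
♙ ♙ ♙ ♙ ♙ · ♙ ♙
♖ · ♗ ♕ ♔ ♗ ♘ ♖


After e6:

♜ ♞ ♝ ♛ ♚ ♝ ♞ ♜
♟ ♟ ♟ ♟ · · ♟ ♟
· · · · ♟ · · ·
· · · · · ♟ · ·
· · · · · ♙ · ·
♘ · · · · · · ·
♙ ♙ ♙ ♙ ♙ · ♙ ♙
♖ · ♗ ♕ ♔ ♗ ♘ ♖


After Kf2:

♜ ♞ ♝ ♛ ♚ ♝ ♞ ♜
♟ ♟ ♟ ♟ · · ♟ ♟
· · · · ♟ · · ·
· · · · · ♟ · ·
· · · · · ♙ · ·
♘ · · · · · · ·
♙ ♙ ♙ ♙ ♙ ♔ ♙ ♙
♖ · ♗ ♕ · ♗ ♘ ♖


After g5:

♜ ♞ ♝ ♛ ♚ ♝ ♞ ♜
♟ ♟ ♟ ♟ · · · ♟
· · · · ♟ · · ·
· · · · · ♟ ♟ ·
· · · · · ♙ · ·
♘ · · · · · · ·
♙ ♙ ♙ ♙ ♙ ♔ ♙ ♙
♖ · ♗ ♕ · ♗ ♘ ♖


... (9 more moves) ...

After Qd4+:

♜ ♞ ♝ · ♚ · ♞ ♜
· ♟ ♟ ♟ · · · ♟
· · · ♝ ♟ · · ·
♟ · · · · ♟ ♘ ·
· ♙ · ♛ · ♙ · ·
♘ · · · · · · ·
♙ · ♙ ♙ ♙ ♔ ♙ ♙
♖ · ♗ · ♕ ♗ ♖ ·


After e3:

♜ ♞ ♝ · ♚ · ♞ ♜
· ♟ ♟ ♟ · · · ♟
· · · ♝ ♟ · · ·
♟ · · · · ♟ ♘ ·
· ♙ · ♛ · ♙ · ·
♘ · · · ♙ · · ·
♙ · ♙ ♙ · ♔ ♙ ♙
♖ · ♗ · ♕ ♗ ♖ ·



  a b c d e f g h
  ─────────────────
8│♜ ♞ ♝ · ♚ · ♞ ♜│8
7│· ♟ ♟ ♟ · · · ♟│7
6│· · · ♝ ♟ · · ·│6
5│♟ · · · · ♟ ♘ ·│5
4│· ♙ · ♛ · ♙ · ·│4
3│♘ · · · ♙ · · ·│3
2│♙ · ♙ ♙ · ♔ ♙ ♙│2
1│♖ · ♗ · ♕ ♗ ♖ ·│1
  ─────────────────
  a b c d e f g h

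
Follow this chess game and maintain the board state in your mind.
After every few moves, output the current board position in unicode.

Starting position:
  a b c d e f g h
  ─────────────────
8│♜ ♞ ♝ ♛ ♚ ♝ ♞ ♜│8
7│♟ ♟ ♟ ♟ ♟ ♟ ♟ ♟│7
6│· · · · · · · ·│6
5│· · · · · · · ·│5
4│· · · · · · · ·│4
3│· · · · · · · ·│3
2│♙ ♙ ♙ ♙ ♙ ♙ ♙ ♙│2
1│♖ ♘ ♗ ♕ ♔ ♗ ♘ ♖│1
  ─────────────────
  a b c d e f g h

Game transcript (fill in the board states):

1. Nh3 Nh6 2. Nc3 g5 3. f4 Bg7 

  a b c d e f g h
  ─────────────────
8│♜ ♞ ♝ ♛ ♚ · · ♜│8
7│♟ ♟ ♟ ♟ ♟ ♟ ♝ ♟│7
6│· · · · · · · ♞│6
5│· · · · · · ♟ ·│5
4│· · · · · ♙ · ·│4
3│· · ♘ · · · · ♘│3
2│♙ ♙ ♙ ♙ ♙ · ♙ ♙│2
1│♖ · ♗ ♕ ♔ ♗ · ♖│1
  ─────────────────
  a b c d e f g h

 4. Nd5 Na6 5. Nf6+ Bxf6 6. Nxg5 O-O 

  a b c d e f g h
  ─────────────────
8│♜ · ♝ ♛ · ♜ ♚ ·│8
7│♟ ♟ ♟ ♟ ♟ ♟ · ♟│7
6│♞ · · · · ♝ · ♞│6
5│· · · · · · ♘ ·│5
4│· · · · · ♙ · ·│4
3│· · · · · · · ·│3
2│♙ ♙ ♙ ♙ ♙ · ♙ ♙│2
1│♖ · ♗ ♕ ♔ ♗ · ♖│1
  ─────────────────
  a b c d e f g h

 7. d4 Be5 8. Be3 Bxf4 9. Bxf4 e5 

  a b c d e f g h
  ─────────────────
8│♜ · ♝ ♛ · ♜ ♚ ·│8
7│♟ ♟ ♟ ♟ · ♟ · ♟│7
6│♞ · · · · · · ♞│6
5│· · · · ♟ · ♘ ·│5
4│· · · ♙ · ♗ · ·│4
3│· · · · · · · ·│3
2│♙ ♙ ♙ · ♙ · ♙ ♙│2
1│♖ · · ♕ ♔ ♗ · ♖│1
  ─────────────────
  a b c d e f g h

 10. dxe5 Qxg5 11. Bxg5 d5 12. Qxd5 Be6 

  a b c d e f g h
  ─────────────────
8│♜ · · · · ♜ ♚ ·│8
7│♟ ♟ ♟ · · ♟ · ♟│7
6│♞ · · · ♝ · · ♞│6
5│· · · ♕ ♙ · ♗ ·│5
4│· · · · · · · ·│4
3│· · · · · · · ·│3
2│♙ ♙ ♙ · ♙ · ♙ ♙│2
1│♖ · · · ♔ ♗ · ♖│1
  ─────────────────
  a b c d e f g h

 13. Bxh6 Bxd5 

  a b c d e f g h
  ─────────────────
8│♜ · · · · ♜ ♚ ·│8
7│♟ ♟ ♟ · · ♟ · ♟│7
6│♞ · · · · · · ♗│6
5│· · · ♝ ♙ · · ·│5
4│· · · · · · · ·│4
3│· · · · · · · ·│3
2│♙ ♙ ♙ · ♙ · ♙ ♙│2
1│♖ · · · ♔ ♗ · ♖│1
  ─────────────────
  a b c d e f g h


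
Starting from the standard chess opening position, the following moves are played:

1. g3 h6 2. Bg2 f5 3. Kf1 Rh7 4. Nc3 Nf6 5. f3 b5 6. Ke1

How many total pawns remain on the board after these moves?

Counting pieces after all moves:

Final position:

  a b c d e f g h
  ─────────────────
8│♜ ♞ ♝ ♛ ♚ ♝ · ·│8
7│♟ · ♟ ♟ ♟ · ♟ ♜│7
6│· · · · · ♞ · ♟│6
5│· ♟ · · · ♟ · ·│5
4│· · · · · · · ·│4
3│· · ♘ · · ♙ ♙ ·│3
2│♙ ♙ ♙ ♙ ♙ · ♗ ♙│2
1│♖ · ♗ ♕ ♔ · ♘ ♖│1
  ─────────────────
  a b c d e f g h


16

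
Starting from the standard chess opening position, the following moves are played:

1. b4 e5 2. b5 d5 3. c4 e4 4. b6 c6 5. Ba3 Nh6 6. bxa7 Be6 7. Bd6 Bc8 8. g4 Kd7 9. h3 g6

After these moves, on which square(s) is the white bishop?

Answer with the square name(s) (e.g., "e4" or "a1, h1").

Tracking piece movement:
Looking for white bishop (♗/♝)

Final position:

  a b c d e f g h
  ─────────────────
8│♜ ♞ ♝ ♛ · ♝ · ♜│8
7│♙ ♟ · ♚ · ♟ · ♟│7
6│· · ♟ ♗ · · ♟ ♞│6
5│· · · ♟ · · · ·│5
4│· · ♙ · ♟ · ♙ ·│4
3│· · · · · · · ♙│3
2│♙ · · ♙ ♙ ♙ · ·│2
1│♖ ♘ · ♕ ♔ ♗ ♘ ♖│1
  ─────────────────
  a b c d e f g h


d6, f1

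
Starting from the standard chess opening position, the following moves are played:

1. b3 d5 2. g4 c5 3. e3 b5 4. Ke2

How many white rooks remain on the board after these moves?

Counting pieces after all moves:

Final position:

  a b c d e f g h
  ─────────────────
8│♜ ♞ ♝ ♛ ♚ ♝ ♞ ♜│8
7│♟ · · · ♟ ♟ ♟ ♟│7
6│· · · · · · · ·│6
5│· ♟ ♟ ♟ · · · ·│5
4│· · · · · · ♙ ·│4
3│· ♙ · · ♙ · · ·│3
2│♙ · ♙ ♙ ♔ ♙ · ♙│2
1│♖ ♘ ♗ ♕ · ♗ ♘ ♖│1
  ─────────────────
  a b c d e f g h


2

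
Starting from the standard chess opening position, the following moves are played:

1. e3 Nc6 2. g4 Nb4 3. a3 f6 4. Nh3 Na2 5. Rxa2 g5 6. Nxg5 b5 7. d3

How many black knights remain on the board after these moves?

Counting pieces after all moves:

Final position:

  a b c d e f g h
  ─────────────────
8│♜ · ♝ ♛ ♚ ♝ ♞ ♜│8
7│♟ · ♟ ♟ ♟ · · ♟│7
6│· · · · · ♟ · ·│6
5│· ♟ · · · · ♘ ·│5
4│· · · · · · ♙ ·│4
3│♙ · · ♙ ♙ · · ·│3
2│♖ ♙ ♙ · · ♙ · ♙│2
1│· ♘ ♗ ♕ ♔ ♗ · ♖│1
  ─────────────────
  a b c d e f g h


1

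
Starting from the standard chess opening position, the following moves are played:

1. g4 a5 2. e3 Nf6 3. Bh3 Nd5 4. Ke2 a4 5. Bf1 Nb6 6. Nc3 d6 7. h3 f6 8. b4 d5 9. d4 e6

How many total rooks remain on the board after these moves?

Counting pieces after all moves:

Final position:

  a b c d e f g h
  ─────────────────
8│♜ ♞ ♝ ♛ ♚ ♝ · ♜│8
7│· ♟ ♟ · · · ♟ ♟│7
6│· ♞ · · ♟ ♟ · ·│6
5│· · · ♟ · · · ·│5
4│♟ ♙ · ♙ · · ♙ ·│4
3│· · ♘ · ♙ · · ♙│3
2│♙ · ♙ · ♔ ♙ · ·│2
1│♖ · ♗ ♕ · ♗ ♘ ♖│1
  ─────────────────
  a b c d e f g h


4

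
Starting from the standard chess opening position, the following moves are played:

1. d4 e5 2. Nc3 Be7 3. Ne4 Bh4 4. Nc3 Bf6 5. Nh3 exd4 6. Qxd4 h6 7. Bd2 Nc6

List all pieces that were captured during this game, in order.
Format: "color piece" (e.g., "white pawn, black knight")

Tracking captures:
  exd4: captured white pawn
  Qxd4: captured black pawn

white pawn, black pawn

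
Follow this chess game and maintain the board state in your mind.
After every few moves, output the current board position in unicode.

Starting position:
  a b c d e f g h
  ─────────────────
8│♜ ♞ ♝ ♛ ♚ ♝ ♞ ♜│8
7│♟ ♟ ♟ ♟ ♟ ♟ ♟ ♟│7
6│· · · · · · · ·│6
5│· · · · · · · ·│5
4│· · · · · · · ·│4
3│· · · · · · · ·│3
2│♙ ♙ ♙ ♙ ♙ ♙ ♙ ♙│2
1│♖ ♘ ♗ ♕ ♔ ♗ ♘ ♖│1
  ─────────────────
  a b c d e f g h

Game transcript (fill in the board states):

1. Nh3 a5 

  a b c d e f g h
  ─────────────────
8│♜ ♞ ♝ ♛ ♚ ♝ ♞ ♜│8
7│· ♟ ♟ ♟ ♟ ♟ ♟ ♟│7
6│· · · · · · · ·│6
5│♟ · · · · · · ·│5
4│· · · · · · · ·│4
3│· · · · · · · ♘│3
2│♙ ♙ ♙ ♙ ♙ ♙ ♙ ♙│2
1│♖ ♘ ♗ ♕ ♔ ♗ · ♖│1
  ─────────────────
  a b c d e f g h

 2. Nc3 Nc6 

  a b c d e f g h
  ─────────────────
8│♜ · ♝ ♛ ♚ ♝ ♞ ♜│8
7│· ♟ ♟ ♟ ♟ ♟ ♟ ♟│7
6│· · ♞ · · · · ·│6
5│♟ · · · · · · ·│5
4│· · · · · · · ·│4
3│· · ♘ · · · · ♘│3
2│♙ ♙ ♙ ♙ ♙ ♙ ♙ ♙│2
1│♖ · ♗ ♕ ♔ ♗ · ♖│1
  ─────────────────
  a b c d e f g h

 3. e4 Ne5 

  a b c d e f g h
  ─────────────────
8│♜ · ♝ ♛ ♚ ♝ ♞ ♜│8
7│· ♟ ♟ ♟ ♟ ♟ ♟ ♟│7
6│· · · · · · · ·│6
5│♟ · · · ♞ · · ·│5
4│· · · · ♙ · · ·│4
3│· · ♘ · · · · ♘│3
2│♙ ♙ ♙ ♙ · ♙ ♙ ♙│2
1│♖ · ♗ ♕ ♔ ♗ · ♖│1
  ─────────────────
  a b c d e f g h

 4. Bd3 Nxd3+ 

  a b c d e f g h
  ─────────────────
8│♜ · ♝ ♛ ♚ ♝ ♞ ♜│8
7│· ♟ ♟ ♟ ♟ ♟ ♟ ♟│7
6│· · · · · · · ·│6
5│♟ · · · · · · ·│5
4│· · · · ♙ · · ·│4
3│· · ♘ ♞ · · · ♘│3
2│♙ ♙ ♙ ♙ · ♙ ♙ ♙│2
1│♖ · ♗ ♕ ♔ · · ♖│1
  ─────────────────
  a b c d e f g h



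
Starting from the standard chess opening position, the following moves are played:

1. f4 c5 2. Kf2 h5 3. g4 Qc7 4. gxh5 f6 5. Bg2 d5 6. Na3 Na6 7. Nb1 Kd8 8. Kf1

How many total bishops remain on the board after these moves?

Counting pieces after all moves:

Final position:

  a b c d e f g h
  ─────────────────
8│♜ · ♝ ♚ · ♝ ♞ ♜│8
7│♟ ♟ ♛ · ♟ · ♟ ·│7
6│♞ · · · · ♟ · ·│6
5│· · ♟ ♟ · · · ♙│5
4│· · · · · ♙ · ·│4
3│· · · · · · · ·│3
2│♙ ♙ ♙ ♙ ♙ · ♗ ♙│2
1│♖ ♘ ♗ ♕ · ♔ ♘ ♖│1
  ─────────────────
  a b c d e f g h


4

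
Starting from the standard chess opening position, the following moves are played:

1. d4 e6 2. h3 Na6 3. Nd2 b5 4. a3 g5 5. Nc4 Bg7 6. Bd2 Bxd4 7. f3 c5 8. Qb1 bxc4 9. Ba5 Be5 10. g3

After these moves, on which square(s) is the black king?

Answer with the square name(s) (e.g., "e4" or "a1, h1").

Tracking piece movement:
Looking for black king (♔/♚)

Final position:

  a b c d e f g h
  ─────────────────
8│♜ · ♝ ♛ ♚ · ♞ ♜│8
7│♟ · · ♟ · ♟ · ♟│7
6│♞ · · · ♟ · · ·│6
5│♗ · ♟ · ♝ · ♟ ·│5
4│· · ♟ · · · · ·│4
3│♙ · · · · ♙ ♙ ♙│3
2│· ♙ ♙ · ♙ · · ·│2
1│♖ ♕ · · ♔ ♗ ♘ ♖│1
  ─────────────────
  a b c d e f g h


e8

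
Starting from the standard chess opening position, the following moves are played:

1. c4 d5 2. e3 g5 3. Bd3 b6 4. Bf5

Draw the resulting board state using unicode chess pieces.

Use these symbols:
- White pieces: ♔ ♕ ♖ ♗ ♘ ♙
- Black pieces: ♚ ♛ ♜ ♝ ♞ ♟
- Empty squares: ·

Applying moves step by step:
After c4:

♜ ♞ ♝ ♛ ♚ ♝ ♞ ♜
♟ ♟ ♟ ♟ ♟ ♟ ♟ ♟
· · · · · · · ·
· · · · · · · ·
· · ♙ · · · · ·
· · · · · · · ·
♙ ♙ · ♙ ♙ ♙ ♙ ♙
♖ ♘ ♗ ♕ ♔ ♗ ♘ ♖


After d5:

♜ ♞ ♝ ♛ ♚ ♝ ♞ ♜
♟ ♟ ♟ · ♟ ♟ ♟ ♟
· · · · · · · ·
· · · ♟ · · · ·
· · ♙ · · · · ·
· · · · · · · ·
♙ ♙ · ♙ ♙ ♙ ♙ ♙
♖ ♘ ♗ ♕ ♔ ♗ ♘ ♖


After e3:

♜ ♞ ♝ ♛ ♚ ♝ ♞ ♜
♟ ♟ ♟ · ♟ ♟ ♟ ♟
· · · · · · · ·
· · · ♟ · · · ·
· · ♙ · · · · ·
· · · · ♙ · · ·
♙ ♙ · ♙ · ♙ ♙ ♙
♖ ♘ ♗ ♕ ♔ ♗ ♘ ♖


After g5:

♜ ♞ ♝ ♛ ♚ ♝ ♞ ♜
♟ ♟ ♟ · ♟ ♟ · ♟
· · · · · · · ·
· · · ♟ · · ♟ ·
· · ♙ · · · · ·
· · · · ♙ · · ·
♙ ♙ · ♙ · ♙ ♙ ♙
♖ ♘ ♗ ♕ ♔ ♗ ♘ ♖


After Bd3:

♜ ♞ ♝ ♛ ♚ ♝ ♞ ♜
♟ ♟ ♟ · ♟ ♟ · ♟
· · · · · · · ·
· · · ♟ · · ♟ ·
· · ♙ · · · · ·
· · · ♗ ♙ · · ·
♙ ♙ · ♙ · ♙ ♙ ♙
♖ ♘ ♗ ♕ ♔ · ♘ ♖


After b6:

♜ ♞ ♝ ♛ ♚ ♝ ♞ ♜
♟ · ♟ · ♟ ♟ · ♟
· ♟ · · · · · ·
· · · ♟ · · ♟ ·
· · ♙ · · · · ·
· · · ♗ ♙ · · ·
♙ ♙ · ♙ · ♙ ♙ ♙
♖ ♘ ♗ ♕ ♔ · ♘ ♖


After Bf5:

♜ ♞ ♝ ♛ ♚ ♝ ♞ ♜
♟ · ♟ · ♟ ♟ · ♟
· ♟ · · · · · ·
· · · ♟ · ♗ ♟ ·
· · ♙ · · · · ·
· · · · ♙ · · ·
♙ ♙ · ♙ · ♙ ♙ ♙
♖ ♘ ♗ ♕ ♔ · ♘ ♖



  a b c d e f g h
  ─────────────────
8│♜ ♞ ♝ ♛ ♚ ♝ ♞ ♜│8
7│♟ · ♟ · ♟ ♟ · ♟│7
6│· ♟ · · · · · ·│6
5│· · · ♟ · ♗ ♟ ·│5
4│· · ♙ · · · · ·│4
3│· · · · ♙ · · ·│3
2│♙ ♙ · ♙ · ♙ ♙ ♙│2
1│♖ ♘ ♗ ♕ ♔ · ♘ ♖│1
  ─────────────────
  a b c d e f g h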